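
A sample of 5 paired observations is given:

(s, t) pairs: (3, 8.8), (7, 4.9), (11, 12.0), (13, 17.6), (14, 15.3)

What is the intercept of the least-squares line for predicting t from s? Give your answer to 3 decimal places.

3.281

n = 5, Σx = 48, Σy = 58.6, Σxy = 635.7, Σx² = 544
Sxx = Σx² − (Σx)²/n = 544 − 460.8 = 83.2
Sxy = Σxy − (Σx)(Σy)/n = 635.7 − 562.56 = 73.14
b = Sxy/Sxx = 73.14/83.2 = 0.879087
a = ȳ − b·x̄ = 11.72 − 0.879087·9.6 = 3.280769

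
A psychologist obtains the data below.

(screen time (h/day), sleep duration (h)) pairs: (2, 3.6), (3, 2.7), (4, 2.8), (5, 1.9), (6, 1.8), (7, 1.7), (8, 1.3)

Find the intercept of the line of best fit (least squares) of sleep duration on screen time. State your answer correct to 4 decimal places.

4.0250

n = 7, Σx = 35, Σy = 15.8, Σxy = 69.1, Σx² = 203
Sxx = Σx² − (Σx)²/n = 203 − 175 = 28
Sxy = Σxy − (Σx)(Σy)/n = 69.1 − 79 = -9.9
b = Sxy/Sxx = -9.9/28 = -0.353571
a = ȳ − b·x̄ = 2.257143 − (-0.353571)·5 = 4.025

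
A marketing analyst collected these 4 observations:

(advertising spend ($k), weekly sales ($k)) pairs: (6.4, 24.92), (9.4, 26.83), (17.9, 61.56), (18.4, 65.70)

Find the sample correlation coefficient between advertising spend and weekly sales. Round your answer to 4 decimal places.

n = 4, Σx = 52.1, Σy = 179.01, Σxy = 2722.494, Σx² = 788.29, Σy² = 9446.9789
Sxx = Σx² − (Σx)²/n = 788.29 − 678.6025 = 109.6875
Sxy = Σxy − (Σx)(Σy)/n = 2722.494 − 2331.60525 = 390.88875
Syy = Σy² − (Σy)²/n = 9446.9789 − 8011.145025 = 1435.833875
r = Sxy/√(Sxx·Syy) = 390.88875/√(157493.028164) = 390.88875/396.853913 = 0.984969

0.9850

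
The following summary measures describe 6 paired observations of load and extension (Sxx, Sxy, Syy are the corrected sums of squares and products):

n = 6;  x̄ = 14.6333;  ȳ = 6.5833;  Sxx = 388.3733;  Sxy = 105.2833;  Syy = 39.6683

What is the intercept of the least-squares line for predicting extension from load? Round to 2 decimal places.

2.62

b = Sxy/Sxx = 105.2833/388.3733 = 0.271088
a = ȳ − b·x̄ = 6.5833 − 0.271088·14.6333 = 2.616390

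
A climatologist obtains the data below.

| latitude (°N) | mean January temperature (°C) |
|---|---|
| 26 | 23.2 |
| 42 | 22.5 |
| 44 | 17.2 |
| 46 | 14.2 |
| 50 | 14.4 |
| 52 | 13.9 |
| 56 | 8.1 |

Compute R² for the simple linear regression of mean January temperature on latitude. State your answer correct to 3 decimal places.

0.761

n = 7, Σx = 316, Σy = 113.5, Σxy = 4854.6, Σx² = 14832, Σy² = 2008.15
Sxx = Σx² − (Σx)²/n = 14832 − 14265.142857 = 566.857143
Sxy = Σxy − (Σx)(Σy)/n = 4854.6 − 5123.714286 = -269.114286
Syy = Σy² − (Σy)²/n = 2008.15 − 1840.321429 = 167.828571
R² = Sxy²/(Sxx·Syy) = (-269.114286)²/(566.857143·167.828571) = 0.761262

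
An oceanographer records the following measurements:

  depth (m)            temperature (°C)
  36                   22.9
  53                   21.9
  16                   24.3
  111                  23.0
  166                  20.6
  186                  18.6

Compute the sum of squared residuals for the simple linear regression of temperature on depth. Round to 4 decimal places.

n = 6, Σx = 568, Σy = 131.3, Σxy = 11806.1, Σx² = 78834, Σy² = 2893.83
Sxx = Σx² − (Σx)²/n = 78834 − 53770.666667 = 25063.333333
Sxy = Σxy − (Σx)(Σy)/n = 11806.1 − 12429.733333 = -623.633333
Syy = Σy² − (Σy)²/n = 2893.83 − 2873.281667 = 20.548333
b = Sxy/Sxx = -623.633333/25063.333333 = -0.024882
SSE = Syy − b·Sxy = 20.548333 − (-0.024882)·(-623.633333) = 5.030903

5.0309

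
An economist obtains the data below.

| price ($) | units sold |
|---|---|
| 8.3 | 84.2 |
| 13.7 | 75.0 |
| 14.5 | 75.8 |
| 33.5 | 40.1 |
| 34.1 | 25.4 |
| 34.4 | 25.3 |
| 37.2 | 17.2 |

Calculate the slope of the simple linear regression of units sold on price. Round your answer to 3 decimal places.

n = 7, Σx = 175.7, Σy = 343, Σxy = 6545.11, Σx² = 5319.09
Sxx = Σx² − (Σx)²/n = 5319.09 − 4410.07 = 909.02
Sxy = Σxy − (Σx)(Σy)/n = 6545.11 − 8609.3 = -2064.19
b = Sxy/Sxx = -2064.19/909.02 = -2.270786

-2.271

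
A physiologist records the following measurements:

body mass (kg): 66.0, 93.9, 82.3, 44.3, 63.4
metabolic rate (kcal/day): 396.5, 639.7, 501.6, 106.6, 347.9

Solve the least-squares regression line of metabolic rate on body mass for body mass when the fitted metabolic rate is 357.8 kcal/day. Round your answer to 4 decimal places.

66.0373

n = 5, Σx = 349.9, Σy = 1992.3, Σxy = 154297.75, Σx² = 25928.55
Sxx = Σx² − (Σx)²/n = 25928.55 − 24486.002 = 1442.548
Sxy = Σxy − (Σx)(Σy)/n = 154297.75 − 139421.154 = 14876.596
b = Sxy/Sxx = 14876.596/1442.548 = 10.312722
a = ȳ − b·x̄ = 398.46 − 10.312722·69.98 = -323.224262
Set a + b·x = 357.8: x = (357.8 − (-323.224262)) / 10.312722 = 66.037297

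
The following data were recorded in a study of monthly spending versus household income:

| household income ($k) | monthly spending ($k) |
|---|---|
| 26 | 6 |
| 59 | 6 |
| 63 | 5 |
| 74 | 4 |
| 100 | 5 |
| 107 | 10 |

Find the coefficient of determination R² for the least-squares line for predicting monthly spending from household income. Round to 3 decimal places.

0.142

n = 6, Σx = 429, Σy = 36, Σxy = 2691, Σx² = 35051, Σy² = 238
Sxx = Σx² − (Σx)²/n = 35051 − 30673.5 = 4377.5
Sxy = Σxy − (Σx)(Σy)/n = 2691 − 2574 = 117
Syy = Σy² − (Σy)²/n = 238 − 216 = 22
R² = Sxy²/(Sxx·Syy) = (117)²/(4377.5·22) = 0.142142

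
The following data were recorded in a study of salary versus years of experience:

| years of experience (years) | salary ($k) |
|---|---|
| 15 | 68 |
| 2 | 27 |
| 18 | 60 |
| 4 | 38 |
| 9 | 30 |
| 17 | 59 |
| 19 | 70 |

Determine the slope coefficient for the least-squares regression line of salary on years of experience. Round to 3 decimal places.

n = 7, Σx = 84, Σy = 352, Σxy = 4909, Σx² = 1300
Sxx = Σx² − (Σx)²/n = 1300 − 1008 = 292
Sxy = Σxy − (Σx)(Σy)/n = 4909 − 4224 = 685
b = Sxy/Sxx = 685/292 = 2.345890

2.346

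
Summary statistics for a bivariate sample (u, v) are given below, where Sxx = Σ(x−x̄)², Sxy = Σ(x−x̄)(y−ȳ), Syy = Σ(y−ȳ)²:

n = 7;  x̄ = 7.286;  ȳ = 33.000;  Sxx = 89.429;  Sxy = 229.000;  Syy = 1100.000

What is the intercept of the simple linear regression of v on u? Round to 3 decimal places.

b = Sxy/Sxx = 229/89.429 = 2.560691
a = ȳ − b·x̄ = 33 − 2.560691·7.286 = 14.342808

14.343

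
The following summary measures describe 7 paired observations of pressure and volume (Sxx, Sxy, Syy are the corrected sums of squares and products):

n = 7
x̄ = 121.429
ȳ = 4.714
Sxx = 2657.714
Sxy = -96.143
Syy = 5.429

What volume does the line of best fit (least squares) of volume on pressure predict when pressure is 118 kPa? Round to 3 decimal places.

4.838

b = Sxy/Sxx = -96.143/2657.714 = -0.036175
a = ȳ − b·x̄ = 4.714 − (-0.036175)·121.429 = 9.106703
ŷ(118) = a + b·118 = 9.106703 + (-0.036175)·118 = 4.838044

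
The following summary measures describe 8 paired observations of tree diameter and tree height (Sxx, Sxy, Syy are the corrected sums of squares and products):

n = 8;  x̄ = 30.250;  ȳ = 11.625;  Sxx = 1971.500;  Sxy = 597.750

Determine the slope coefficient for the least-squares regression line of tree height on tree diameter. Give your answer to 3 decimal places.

0.303

b = Sxy/Sxx = 597.75/1971.5 = 0.303196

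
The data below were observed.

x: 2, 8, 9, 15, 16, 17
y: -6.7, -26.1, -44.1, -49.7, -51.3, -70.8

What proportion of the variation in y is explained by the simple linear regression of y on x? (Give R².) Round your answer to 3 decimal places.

0.885

n = 6, Σx = 67, Σy = -248.7, Σxy = -3389, Σx² = 919, Σy² = 12785.33
Sxx = Σx² − (Σx)²/n = 919 − 748.166667 = 170.833333
Sxy = Σxy − (Σx)(Σy)/n = -3389 − (-2777.15) = -611.85
Syy = Σy² − (Σy)²/n = 12785.33 − 10308.615 = 2476.715
R² = Sxy²/(Sxx·Syy) = (-611.85)²/(170.833333·2476.715) = 0.884792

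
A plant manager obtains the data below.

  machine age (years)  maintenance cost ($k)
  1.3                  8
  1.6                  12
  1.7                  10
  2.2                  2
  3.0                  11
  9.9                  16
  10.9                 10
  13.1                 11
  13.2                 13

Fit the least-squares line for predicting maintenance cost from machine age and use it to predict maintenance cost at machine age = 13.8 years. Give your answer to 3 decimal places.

12.976

n = 9, Σx = 56.9, Σy = 93, Σxy = 667.1, Σx² = 583.65
Sxx = Σx² − (Σx)²/n = 583.65 − 359.734444 = 223.915556
Sxy = Σxy − (Σx)(Σy)/n = 667.1 − 587.966667 = 79.133333
b = Sxy/Sxx = 79.133333/223.915556 = 0.353407
a = ȳ − b·x̄ = 10.333333 − 0.353407·6.322222 = 8.099016
ŷ(13.8) = a + b·13.8 = 8.099016 + 0.353407·13.8 = 12.976033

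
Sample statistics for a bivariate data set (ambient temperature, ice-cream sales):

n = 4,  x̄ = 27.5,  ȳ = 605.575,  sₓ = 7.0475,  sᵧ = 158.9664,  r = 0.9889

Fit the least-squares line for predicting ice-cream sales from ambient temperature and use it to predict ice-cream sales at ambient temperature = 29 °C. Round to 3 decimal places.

639.034

b = r · sᵧ/sₓ = 0.9889 · 158.9664/7.0475 = 22.306048
a = ȳ − b·x̄ = 605.575 − 22.306048·27.5 = -7.841319
ŷ(29) = a + b·29 = -7.841319 + 22.306048·29 = 639.034072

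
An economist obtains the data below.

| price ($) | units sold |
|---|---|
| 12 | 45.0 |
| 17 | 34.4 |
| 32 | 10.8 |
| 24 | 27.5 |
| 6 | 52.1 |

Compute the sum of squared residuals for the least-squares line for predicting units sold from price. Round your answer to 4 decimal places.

n = 5, Σx = 91, Σy = 169.8, Σxy = 2443, Σx² = 2069, Σy² = 6795.66
Sxx = Σx² − (Σx)²/n = 2069 − 1656.2 = 412.8
Sxy = Σxy − (Σx)(Σy)/n = 2443 − 3090.36 = -647.36
Syy = Σy² − (Σy)²/n = 6795.66 − 5766.408 = 1029.252
b = Sxy/Sxx = -647.36/412.8 = -1.568217
SSE = Syy − b·Sxy = 1029.252 − (-1.568217)·(-647.36) = 14.051008

14.0510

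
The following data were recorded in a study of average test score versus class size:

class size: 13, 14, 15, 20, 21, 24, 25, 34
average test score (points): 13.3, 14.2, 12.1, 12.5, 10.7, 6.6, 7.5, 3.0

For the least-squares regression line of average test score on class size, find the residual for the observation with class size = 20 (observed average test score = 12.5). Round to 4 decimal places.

2.1148

n = 8, Σx = 166, Σy = 79.9, Σxy = 1475.8, Σx² = 3788
Sxx = Σx² − (Σx)²/n = 3788 − 3444.5 = 343.5
Sxy = Σxy − (Σx)(Σy)/n = 1475.8 − 1657.925 = -182.125
b = Sxy/Sxx = -182.125/343.5 = -0.530204
a = ȳ − b·x̄ = 9.9875 − (-0.530204)·20.75 = 20.989229
ŷ(20) = 20.989229 + (-0.530204)·20 = 10.385153
residual = y − ŷ = 12.5 − 10.385153 = 2.114847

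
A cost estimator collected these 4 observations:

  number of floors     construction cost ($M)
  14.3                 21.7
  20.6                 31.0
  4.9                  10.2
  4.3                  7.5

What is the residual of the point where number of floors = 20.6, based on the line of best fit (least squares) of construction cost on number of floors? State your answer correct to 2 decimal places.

n = 4, Σx = 44.1, Σy = 70.4, Σxy = 1031.14, Σx² = 671.35
Sxx = Σx² − (Σx)²/n = 671.35 − 486.2025 = 185.1475
Sxy = Σxy − (Σx)(Σy)/n = 1031.14 − 776.16 = 254.98
b = Sxy/Sxx = 254.98/185.1475 = 1.377172
a = ȳ − b·x̄ = 17.6 − 1.377172·11.025 = 2.416676
ŷ(20.6) = 2.416676 + 1.377172·20.6 = 30.786424
residual = y − ŷ = 31.0 − 30.786424 = 0.213576

0.21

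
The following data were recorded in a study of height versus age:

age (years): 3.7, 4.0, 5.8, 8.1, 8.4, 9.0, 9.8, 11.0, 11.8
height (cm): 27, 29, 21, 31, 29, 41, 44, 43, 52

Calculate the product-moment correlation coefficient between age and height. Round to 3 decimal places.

n = 9, Σx = 71.6, Σy = 317, Σxy = 2719.2, Σx² = 636.78, Σy² = 11983
Sxx = Σx² − (Σx)²/n = 636.78 − 569.617778 = 67.162222
Sxy = Σxy − (Σx)(Σy)/n = 2719.2 − 2521.911111 = 197.288889
Syy = Σy² − (Σy)²/n = 11983 − 11165.444444 = 817.555556
r = Sxy/√(Sxx·Syy) = 197.288889/√(54908.847901) = 197.288889/234.326370 = 0.841941

0.842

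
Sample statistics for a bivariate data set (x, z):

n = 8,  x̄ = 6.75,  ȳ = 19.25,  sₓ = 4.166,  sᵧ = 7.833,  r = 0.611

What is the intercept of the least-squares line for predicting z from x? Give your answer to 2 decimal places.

11.50

b = r · sᵧ/sₓ = 0.611 · 7.833/4.166 = 1.148815
a = ȳ − b·x̄ = 19.25 − 1.148815·6.75 = 11.495499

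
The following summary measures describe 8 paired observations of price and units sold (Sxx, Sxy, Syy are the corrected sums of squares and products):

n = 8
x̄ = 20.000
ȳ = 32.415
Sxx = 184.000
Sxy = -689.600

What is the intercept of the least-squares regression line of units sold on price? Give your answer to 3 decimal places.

b = Sxy/Sxx = -689.6/184 = -3.747826
a = ȳ − b·x̄ = 32.415 − (-3.747826)·20 = 107.371522

107.372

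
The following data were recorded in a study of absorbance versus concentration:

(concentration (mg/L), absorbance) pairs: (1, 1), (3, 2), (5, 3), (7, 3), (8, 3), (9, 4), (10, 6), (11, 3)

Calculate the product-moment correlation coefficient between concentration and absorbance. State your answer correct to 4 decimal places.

n = 8, Σx = 54, Σy = 25, Σxy = 196, Σx² = 450, Σy² = 93
Sxx = Σx² − (Σx)²/n = 450 − 364.5 = 85.5
Sxy = Σxy − (Σx)(Σy)/n = 196 − 168.75 = 27.25
Syy = Σy² − (Σy)²/n = 93 − 78.125 = 14.875
r = Sxy/√(Sxx·Syy) = 27.25/√(1271.8125) = 27.25/35.662480 = 0.764108

0.7641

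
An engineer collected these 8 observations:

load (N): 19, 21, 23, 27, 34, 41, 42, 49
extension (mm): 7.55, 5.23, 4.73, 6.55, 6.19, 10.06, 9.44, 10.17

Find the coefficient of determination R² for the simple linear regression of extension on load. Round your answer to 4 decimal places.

0.6772

n = 8, Σx = 256, Σy = 59.92, Σxy = 2056.65, Σx² = 9062, Σy² = 481.693
Sxx = Σx² − (Σx)²/n = 9062 − 8192 = 870
Sxy = Σxy − (Σx)(Σy)/n = 2056.65 − 1917.44 = 139.21
Syy = Σy² − (Σy)²/n = 481.693 − 448.8008 = 32.8922
R² = Sxy²/(Sxx·Syy) = (139.21)²/(870·32.8922) = 0.677218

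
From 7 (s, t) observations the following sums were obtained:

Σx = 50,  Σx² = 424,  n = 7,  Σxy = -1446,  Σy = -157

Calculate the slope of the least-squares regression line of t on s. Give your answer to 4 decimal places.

Sxx = Σx² − (Σx)²/n = 424 − 357.142857 = 66.857143
Sxy = Σxy − (Σx)(Σy)/n = -1446 − (-1121.428571) = -324.571429
b = Sxy/Sxx = -324.571429/66.857143 = -4.854701

-4.8547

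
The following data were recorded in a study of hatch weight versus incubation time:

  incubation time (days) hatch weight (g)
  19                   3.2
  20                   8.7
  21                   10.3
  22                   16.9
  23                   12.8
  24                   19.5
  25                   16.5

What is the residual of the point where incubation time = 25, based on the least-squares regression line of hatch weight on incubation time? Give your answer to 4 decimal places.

n = 7, Σx = 154, Σy = 87.9, Σxy = 1997.8, Σx² = 3416
Sxx = Σx² − (Σx)²/n = 3416 − 3388 = 28
Sxy = Σxy − (Σx)(Σy)/n = 1997.8 − 1933.8 = 64
b = Sxy/Sxx = 64/28 = 2.285714
a = ȳ − b·x̄ = 12.557143 − 2.285714·22 = -37.728571
ŷ(25) = -37.728571 + 2.285714·25 = 19.414286
residual = y − ŷ = 16.5 − 19.414286 = -2.914286

-2.9143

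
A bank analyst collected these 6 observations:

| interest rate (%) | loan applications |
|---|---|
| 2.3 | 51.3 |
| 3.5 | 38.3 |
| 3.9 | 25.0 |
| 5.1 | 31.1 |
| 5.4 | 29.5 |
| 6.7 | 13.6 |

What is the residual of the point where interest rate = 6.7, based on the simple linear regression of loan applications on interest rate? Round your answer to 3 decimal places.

n = 6, Σx = 26.9, Σy = 188.8, Σxy = 758.57, Σx² = 132.81
Sxx = Σx² − (Σx)²/n = 132.81 − 120.601667 = 12.208333
Sxy = Σxy − (Σx)(Σy)/n = 758.57 − 846.453333 = -87.883333
b = Sxy/Sxx = -87.883333/12.208333 = -7.198635
a = ȳ − b·x̄ = 31.466667 − (-7.198635)·4.483333 = 63.740546
ŷ(6.7) = 63.740546 + (-7.198635)·6.7 = 15.509693
residual = y − ŷ = 13.6 − 15.509693 = -1.909693

-1.910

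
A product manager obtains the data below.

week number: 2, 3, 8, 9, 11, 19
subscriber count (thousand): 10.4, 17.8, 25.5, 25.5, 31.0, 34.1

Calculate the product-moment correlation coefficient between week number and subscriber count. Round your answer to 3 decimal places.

n = 6, Σx = 52, Σy = 144.3, Σxy = 1496.6, Σx² = 640, Σy² = 3849.31
Sxx = Σx² − (Σx)²/n = 640 − 450.666667 = 189.333333
Sxy = Σxy − (Σx)(Σy)/n = 1496.6 − 1250.6 = 246
Syy = Σy² − (Σy)²/n = 3849.31 − 3470.415 = 378.895
r = Sxy/√(Sxx·Syy) = 246/√(71737.453333) = 246/267.838484 = 0.918464

0.918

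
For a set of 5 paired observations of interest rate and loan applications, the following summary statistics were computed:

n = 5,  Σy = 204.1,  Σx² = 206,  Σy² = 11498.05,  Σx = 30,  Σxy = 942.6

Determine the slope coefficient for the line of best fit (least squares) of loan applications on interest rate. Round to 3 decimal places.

-10.846

Sxx = Σx² − (Σx)²/n = 206 − 180 = 26
Sxy = Σxy − (Σx)(Σy)/n = 942.6 − 1224.6 = -282
b = Sxy/Sxx = -282/26 = -10.846154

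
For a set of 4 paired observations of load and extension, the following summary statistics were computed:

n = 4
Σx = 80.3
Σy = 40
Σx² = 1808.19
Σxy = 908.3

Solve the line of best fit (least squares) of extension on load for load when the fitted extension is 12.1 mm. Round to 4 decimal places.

Sxx = Σx² − (Σx)²/n = 1808.19 − 1612.0225 = 196.1675
Sxy = Σxy − (Σx)(Σy)/n = 908.3 − 803 = 105.3
b = Sxy/Sxx = 105.3/196.1675 = 0.536786
a = ȳ − b·x̄ = 10 − 0.536786·20.075 = -0.775982
Set a + b·x = 12.1: x = (12.1 − (-0.775982)) / 0.536786 = 23.987172

23.9872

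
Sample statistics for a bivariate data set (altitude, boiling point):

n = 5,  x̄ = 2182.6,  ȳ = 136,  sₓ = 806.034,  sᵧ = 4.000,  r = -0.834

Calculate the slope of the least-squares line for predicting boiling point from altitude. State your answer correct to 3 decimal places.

b = r · sᵧ/sₓ = -0.834 · 4/806.034 = -0.004139

-0.004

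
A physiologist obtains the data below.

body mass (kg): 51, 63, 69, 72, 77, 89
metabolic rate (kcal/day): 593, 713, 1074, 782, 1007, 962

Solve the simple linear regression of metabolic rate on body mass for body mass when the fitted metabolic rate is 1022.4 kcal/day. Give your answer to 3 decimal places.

n = 6, Σx = 421, Σy = 5131, Σxy = 368729, Σx² = 30365
Sxx = Σx² − (Σx)²/n = 30365 − 29540.166667 = 824.833333
Sxy = Σxy − (Σx)(Σy)/n = 368729 − 360025.166667 = 8703.833333
b = Sxy/Sxx = 8703.833333/824.833333 = 10.552233
a = ȳ − b·x̄ = 855.166667 − 10.552233·70.166667 = 114.751667
Set a + b·x = 1022.4: x = (1022.4 − 114.751667) / 10.552233 = 86.014813

86.015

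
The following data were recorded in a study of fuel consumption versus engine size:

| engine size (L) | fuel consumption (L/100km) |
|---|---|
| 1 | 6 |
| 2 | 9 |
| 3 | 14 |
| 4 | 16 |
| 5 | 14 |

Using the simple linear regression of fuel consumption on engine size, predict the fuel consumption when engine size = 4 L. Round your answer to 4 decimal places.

n = 5, Σx = 15, Σy = 59, Σxy = 200, Σx² = 55
Sxx = Σx² − (Σx)²/n = 55 − 45 = 10
Sxy = Σxy − (Σx)(Σy)/n = 200 − 177 = 23
b = Sxy/Sxx = 23/10 = 2.3
a = ȳ − b·x̄ = 11.8 − 2.3·3 = 4.9
ŷ(4) = a + b·4 = 4.9 + 2.3·4 = 14.1

14.1000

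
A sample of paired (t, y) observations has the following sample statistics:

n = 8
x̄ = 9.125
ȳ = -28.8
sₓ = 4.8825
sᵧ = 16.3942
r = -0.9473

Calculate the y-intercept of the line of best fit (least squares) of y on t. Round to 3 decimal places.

b = r · sᵧ/sₓ = -0.9473 · 16.3942/4.8825 = -3.180794
a = ȳ − b·x̄ = -28.8 − (-3.180794)·9.125 = 0.224743

0.225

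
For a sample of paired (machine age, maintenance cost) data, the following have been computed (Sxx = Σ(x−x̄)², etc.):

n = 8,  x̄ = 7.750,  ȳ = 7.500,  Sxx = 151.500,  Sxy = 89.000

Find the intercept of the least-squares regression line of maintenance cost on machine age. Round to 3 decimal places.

b = Sxy/Sxx = 89/151.5 = 0.587459
a = ȳ − b·x̄ = 7.5 − 0.587459·7.75 = 2.947195

2.947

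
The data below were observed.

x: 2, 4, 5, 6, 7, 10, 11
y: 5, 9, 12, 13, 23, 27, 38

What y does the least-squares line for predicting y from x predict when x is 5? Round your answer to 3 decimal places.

n = 7, Σx = 45, Σy = 127, Σxy = 1033, Σx² = 351
Sxx = Σx² − (Σx)²/n = 351 − 289.285714 = 61.714286
Sxy = Σxy − (Σx)(Σy)/n = 1033 − 816.428571 = 216.571429
b = Sxy/Sxx = 216.571429/61.714286 = 3.509259
a = ȳ − b·x̄ = 18.142857 − 3.509259·6.428571 = -4.416667
ŷ(5) = a + b·5 = -4.416667 + 3.509259·5 = 13.129630

13.130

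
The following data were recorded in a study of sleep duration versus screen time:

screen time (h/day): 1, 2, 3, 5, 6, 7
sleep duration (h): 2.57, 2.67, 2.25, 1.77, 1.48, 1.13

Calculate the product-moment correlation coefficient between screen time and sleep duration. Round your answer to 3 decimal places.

-0.981

n = 6, Σx = 24, Σy = 11.87, Σxy = 40.3, Σx² = 124, Σy² = 25.3965
Sxx = Σx² − (Σx)²/n = 124 − 96 = 28
Sxy = Σxy − (Σx)(Σy)/n = 40.3 − 47.48 = -7.18
Syy = Σy² − (Σy)²/n = 25.3965 − 23.482817 = 1.913683
r = Sxy/√(Sxx·Syy) = -7.18/√(53.583133) = -7.18/7.320050 = -0.980868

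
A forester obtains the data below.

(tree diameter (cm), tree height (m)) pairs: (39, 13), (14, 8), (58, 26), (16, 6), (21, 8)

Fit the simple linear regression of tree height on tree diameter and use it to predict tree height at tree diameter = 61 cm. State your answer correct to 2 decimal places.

n = 5, Σx = 148, Σy = 61, Σxy = 2391, Σx² = 5778
Sxx = Σx² − (Σx)²/n = 5778 − 4380.8 = 1397.2
Sxy = Σxy − (Σx)(Σy)/n = 2391 − 1805.6 = 585.4
b = Sxy/Sxx = 585.4/1397.2 = 0.418981
a = ȳ − b·x̄ = 12.2 − 0.418981·29.6 = -0.201832
ŷ(61) = a + b·61 = -0.201832 + 0.418981·61 = 25.355998

25.36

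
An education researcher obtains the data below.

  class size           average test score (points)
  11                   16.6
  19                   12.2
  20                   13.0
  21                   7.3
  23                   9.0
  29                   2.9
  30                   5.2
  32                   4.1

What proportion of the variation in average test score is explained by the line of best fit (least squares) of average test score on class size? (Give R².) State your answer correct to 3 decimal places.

n = 8, Σx = 185, Σy = 70.3, Σxy = 1406, Σx² = 4617, Σy² = 779.95
Sxx = Σx² − (Σx)²/n = 4617 − 4278.125 = 338.875
Sxy = Σxy − (Σx)(Σy)/n = 1406 − 1625.6875 = -219.6875
Syy = Σy² − (Σy)²/n = 779.95 − 617.76125 = 162.18875
R² = Sxy²/(Sxx·Syy) = (-219.6875)²/(338.875·162.18875) = 0.878113

0.878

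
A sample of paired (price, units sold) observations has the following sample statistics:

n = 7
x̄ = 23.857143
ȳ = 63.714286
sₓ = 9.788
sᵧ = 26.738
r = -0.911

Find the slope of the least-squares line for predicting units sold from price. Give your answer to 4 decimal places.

b = r · sᵧ/sₓ = -0.911 · 26.738/9.788 = -2.488590

-2.4886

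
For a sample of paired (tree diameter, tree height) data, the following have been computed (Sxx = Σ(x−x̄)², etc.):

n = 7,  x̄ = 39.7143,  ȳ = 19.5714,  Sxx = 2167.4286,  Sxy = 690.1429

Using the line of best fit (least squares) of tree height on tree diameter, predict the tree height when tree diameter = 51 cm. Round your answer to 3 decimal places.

23.165

b = Sxy/Sxx = 690.1429/2167.4286 = 0.318416
a = ȳ − b·x̄ = 19.5714 − 0.318416·39.7143 = 6.925751
ŷ(51) = a + b·51 = 6.925751 + 0.318416·51 = 23.164942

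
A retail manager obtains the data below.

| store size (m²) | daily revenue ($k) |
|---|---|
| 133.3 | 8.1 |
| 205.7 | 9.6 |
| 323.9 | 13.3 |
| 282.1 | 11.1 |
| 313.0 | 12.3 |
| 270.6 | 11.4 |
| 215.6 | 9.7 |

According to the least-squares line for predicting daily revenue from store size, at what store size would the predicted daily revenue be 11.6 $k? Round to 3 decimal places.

281.000

n = 7, Σx = 1744.2, Σy = 75.5, Σxy = 19519.69, Σx² = 462249.72
Sxx = Σx² − (Σx)²/n = 462249.72 − 434604.805714 = 27644.914286
Sxy = Σxy − (Σx)(Σy)/n = 19519.69 − 18812.442857 = 707.247143
b = Sxy/Sxx = 707.247143/27644.914286 = 0.025583
a = ȳ − b·x̄ = 10.785714 − 0.025583·249.171429 = 4.411096
Set a + b·x = 11.6: x = (11.6 − 4.411096) / 0.025583 = 281.000272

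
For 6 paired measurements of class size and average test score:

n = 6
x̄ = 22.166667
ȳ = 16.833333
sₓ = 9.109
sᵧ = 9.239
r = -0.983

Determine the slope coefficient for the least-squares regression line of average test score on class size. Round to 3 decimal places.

b = r · sᵧ/sₓ = -0.983 · 9.239/9.109 = -0.997029

-0.997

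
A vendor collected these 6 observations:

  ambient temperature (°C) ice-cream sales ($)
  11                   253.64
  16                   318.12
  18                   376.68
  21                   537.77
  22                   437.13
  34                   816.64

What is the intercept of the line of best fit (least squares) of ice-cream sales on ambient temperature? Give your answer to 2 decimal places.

n = 6, Σx = 122, Σy = 2739.98, Σxy = 63335.99, Σx² = 2782
Sxx = Σx² − (Σx)²/n = 2782 − 2480.666667 = 301.333333
Sxy = Σxy − (Σx)(Σy)/n = 63335.99 − 55712.926667 = 7623.063333
b = Sxy/Sxx = 7623.063333/301.333333 = 25.297777
a = ȳ − b·x̄ = 456.663333 − 25.297777·20.333333 = -57.724790

-57.72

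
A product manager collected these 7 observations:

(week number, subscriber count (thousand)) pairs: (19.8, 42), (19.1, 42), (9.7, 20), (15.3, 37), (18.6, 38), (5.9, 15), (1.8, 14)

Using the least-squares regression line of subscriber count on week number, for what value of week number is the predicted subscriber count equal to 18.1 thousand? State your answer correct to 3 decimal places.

6.216

n = 7, Σx = 90.2, Σy = 208, Σxy = 3214.4, Σx² = 1469.04
Sxx = Σx² − (Σx)²/n = 1469.04 − 1162.291429 = 306.748571
Sxy = Σxy − (Σx)(Σy)/n = 3214.4 − 2680.228571 = 534.171429
b = Sxy/Sxx = 534.171429/306.748571 = 1.741398
a = ȳ − b·x̄ = 29.714286 − 1.741398·12.885714 = 7.275125
Set a + b·x = 18.1: x = (18.1 − 7.275125) / 1.741398 = 6.216197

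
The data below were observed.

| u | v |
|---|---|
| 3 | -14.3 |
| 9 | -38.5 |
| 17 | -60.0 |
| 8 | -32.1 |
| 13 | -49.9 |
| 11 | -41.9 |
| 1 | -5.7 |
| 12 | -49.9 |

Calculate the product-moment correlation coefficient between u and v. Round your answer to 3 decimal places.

-0.992

n = 8, Σx = 74, Σy = -292.3, Σxy = -3380.3, Σx² = 878, Σy² = 13085.27
Sxx = Σx² − (Σx)²/n = 878 − 684.5 = 193.5
Sxy = Σxy − (Σx)(Σy)/n = -3380.3 − (-2703.775) = -676.525
Syy = Σy² − (Σy)²/n = 13085.27 − 10679.91125 = 2405.35875
r = Sxy/√(Sxx·Syy) = -676.525/√(465436.918125) = -676.525/682.229374 = -0.991639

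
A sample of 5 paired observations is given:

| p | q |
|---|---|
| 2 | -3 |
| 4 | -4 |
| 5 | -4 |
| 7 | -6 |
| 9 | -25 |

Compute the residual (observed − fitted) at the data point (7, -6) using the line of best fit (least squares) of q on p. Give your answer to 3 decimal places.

n = 5, Σx = 27, Σy = -42, Σxy = -309, Σx² = 175
Sxx = Σx² − (Σx)²/n = 175 − 145.8 = 29.2
Sxy = Σxy − (Σx)(Σy)/n = -309 − (-226.8) = -82.2
b = Sxy/Sxx = -82.2/29.2 = -2.815068
a = ȳ − b·x̄ = -8.4 − (-2.815068)·5.4 = 6.801370
ŷ(7) = 6.801370 + (-2.815068)·7 = -12.904110
residual = y − ŷ = -6 − (-12.904110) = 6.904110

6.904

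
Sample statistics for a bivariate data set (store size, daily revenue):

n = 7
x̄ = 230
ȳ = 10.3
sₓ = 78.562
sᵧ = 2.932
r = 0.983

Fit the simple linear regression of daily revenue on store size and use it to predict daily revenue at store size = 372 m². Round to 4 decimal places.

b = r · sᵧ/sₓ = 0.983 · 2.932/78.562 = 0.036686
a = ȳ − b·x̄ = 10.3 − 0.036686·230 = 1.862131
ŷ(372) = a + b·372 = 1.862131 + 0.036686·372 = 15.509467

15.5095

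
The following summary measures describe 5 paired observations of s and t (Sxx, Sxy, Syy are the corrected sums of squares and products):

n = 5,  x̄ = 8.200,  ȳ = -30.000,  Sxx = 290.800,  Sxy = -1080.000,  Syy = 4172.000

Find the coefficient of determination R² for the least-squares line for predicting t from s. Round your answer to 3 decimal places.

R² = Sxy²/(Sxx·Syy) = (-1080)²/(290.8·4172) = 0.961410

0.961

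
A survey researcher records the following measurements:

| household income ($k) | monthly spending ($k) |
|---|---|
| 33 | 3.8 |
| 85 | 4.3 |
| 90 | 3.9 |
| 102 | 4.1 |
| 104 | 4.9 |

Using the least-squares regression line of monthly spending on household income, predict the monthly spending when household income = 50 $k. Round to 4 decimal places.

3.8979

n = 5, Σx = 414, Σy = 21, Σxy = 1769.7, Σx² = 37634
Sxx = Σx² − (Σx)²/n = 37634 − 34279.2 = 3354.8
Sxy = Σxy − (Σx)(Σy)/n = 1769.7 − 1738.8 = 30.9
b = Sxy/Sxx = 30.9/3354.8 = 0.009211
a = ȳ − b·x̄ = 4.2 − 0.009211·82.8 = 3.437355
ŷ(50) = a + b·50 = 3.437355 + 0.009211·50 = 3.897890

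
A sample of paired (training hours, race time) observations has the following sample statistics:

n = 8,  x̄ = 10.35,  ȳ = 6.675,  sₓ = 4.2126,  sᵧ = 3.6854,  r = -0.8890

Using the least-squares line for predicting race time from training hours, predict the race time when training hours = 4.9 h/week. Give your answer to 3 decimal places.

10.914

b = r · sᵧ/sₓ = -0.889 · 3.6854/4.2126 = -0.777743
a = ȳ − b·x̄ = 6.675 − (-0.777743)·10.35 = 14.724641
ŷ(4.9) = a + b·4.9 = 14.724641 + (-0.777743)·4.9 = 10.913700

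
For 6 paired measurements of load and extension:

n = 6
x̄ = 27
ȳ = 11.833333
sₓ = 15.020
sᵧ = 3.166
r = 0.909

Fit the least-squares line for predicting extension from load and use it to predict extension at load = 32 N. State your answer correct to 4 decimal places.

b = r · sᵧ/sₓ = 0.909 · 3.166/15.02 = 0.191604
a = ȳ − b·x̄ = 11.833333 − 0.191604·27 = 6.660022
ŷ(32) = a + b·32 = 6.660022 + 0.191604·32 = 12.791354

12.7914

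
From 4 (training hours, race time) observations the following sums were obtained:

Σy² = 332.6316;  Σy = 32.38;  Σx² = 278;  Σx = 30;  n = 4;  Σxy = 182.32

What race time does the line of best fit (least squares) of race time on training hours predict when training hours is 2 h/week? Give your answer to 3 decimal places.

Sxx = Σx² − (Σx)²/n = 278 − 225 = 53
Sxy = Σxy − (Σx)(Σy)/n = 182.32 − 242.85 = -60.53
b = Sxy/Sxx = -60.53/53 = -1.142075
a = ȳ − b·x̄ = 8.095 − (-1.142075)·7.5 = 16.660566
ŷ(2) = a + b·2 = 16.660566 + (-1.142075)·2 = 14.376415

14.376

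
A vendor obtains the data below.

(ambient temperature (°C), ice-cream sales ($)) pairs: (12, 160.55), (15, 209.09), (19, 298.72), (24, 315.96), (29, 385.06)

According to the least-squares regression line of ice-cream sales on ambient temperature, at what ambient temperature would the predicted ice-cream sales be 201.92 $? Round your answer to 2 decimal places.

n = 5, Σx = 99, Σy = 1369.38, Σxy = 29488.41, Σx² = 2147
Sxx = Σx² − (Σx)²/n = 2147 − 1960.2 = 186.8
Sxy = Σxy − (Σx)(Σy)/n = 29488.41 − 27113.724 = 2374.686
b = Sxy/Sxx = 2374.686/186.8 = 12.712452
a = ȳ − b·x̄ = 273.876 − 12.712452·19.8 = 22.169454
Set a + b·x = 201.92: x = (201.92 − 22.169454) / 12.712452 = 14.139723

14.14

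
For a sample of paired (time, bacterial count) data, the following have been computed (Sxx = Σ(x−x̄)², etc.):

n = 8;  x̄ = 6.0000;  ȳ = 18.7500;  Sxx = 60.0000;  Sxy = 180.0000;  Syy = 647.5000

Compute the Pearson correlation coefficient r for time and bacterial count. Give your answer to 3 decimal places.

r = Sxy/√(Sxx·Syy) = 180/√(38850) = 180/197.104033 = 0.913223

0.913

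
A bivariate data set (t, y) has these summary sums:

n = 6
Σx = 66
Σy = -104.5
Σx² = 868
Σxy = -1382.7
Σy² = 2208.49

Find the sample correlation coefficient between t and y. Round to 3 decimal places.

Sxx = Σx² − (Σx)²/n = 868 − 726 = 142
Sxy = Σxy − (Σx)(Σy)/n = -1382.7 − (-1149.5) = -233.2
Syy = Σy² − (Σy)²/n = 2208.49 − 1820.041667 = 388.448333
r = Sxy/√(Sxx·Syy) = -233.2/√(55159.663333) = -233.2/234.860945 = -0.992928

-0.993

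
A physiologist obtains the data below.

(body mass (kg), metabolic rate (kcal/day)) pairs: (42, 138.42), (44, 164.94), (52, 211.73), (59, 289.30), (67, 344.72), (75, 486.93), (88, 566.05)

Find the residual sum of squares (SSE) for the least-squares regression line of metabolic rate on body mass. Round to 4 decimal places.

n = 7, Σx = 427, Σy = 2202.09, Σxy = 150578.05, Σx² = 27743, Σy² = 851234.6887
Sxx = Σx² − (Σx)²/n = 27743 − 26047 = 1696
Sxy = Σxy − (Σx)(Σy)/n = 150578.05 − 134327.49 = 16250.56
Syy = Σy² − (Σy)²/n = 851234.6887 − 692742.909729 = 158491.778971
b = Sxy/Sxx = 16250.56/1696 = 9.581698
SSE = Syy − b·Sxy = 158491.778971 − 9.581698·16250.56 = 2783.818881

2783.8189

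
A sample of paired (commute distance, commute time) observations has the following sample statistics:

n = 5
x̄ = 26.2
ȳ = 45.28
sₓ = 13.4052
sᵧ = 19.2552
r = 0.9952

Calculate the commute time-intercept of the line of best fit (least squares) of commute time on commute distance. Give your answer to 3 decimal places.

7.827

b = r · sᵧ/sₓ = 0.9952 · 19.2552/13.4052 = 1.429503
a = ȳ − b·x̄ = 45.28 − 1.429503·26.2 = 7.827019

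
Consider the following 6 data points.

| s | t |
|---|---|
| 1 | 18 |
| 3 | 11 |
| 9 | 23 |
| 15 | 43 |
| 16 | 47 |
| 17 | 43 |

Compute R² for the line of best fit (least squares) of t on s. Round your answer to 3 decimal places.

0.900

n = 6, Σx = 61, Σy = 185, Σxy = 2386, Σx² = 861, Σy² = 6881
Sxx = Σx² − (Σx)²/n = 861 − 620.166667 = 240.833333
Sxy = Σxy − (Σx)(Σy)/n = 2386 − 1880.833333 = 505.166667
Syy = Σy² − (Σy)²/n = 6881 − 5704.166667 = 1176.833333
R² = Sxy²/(Sxx·Syy) = (505.166667)²/(240.833333·1176.833333) = 0.900405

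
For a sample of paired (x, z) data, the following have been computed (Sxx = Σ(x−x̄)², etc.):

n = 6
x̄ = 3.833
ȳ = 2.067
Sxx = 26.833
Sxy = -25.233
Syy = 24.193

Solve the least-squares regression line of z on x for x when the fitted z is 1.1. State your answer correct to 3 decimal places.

b = Sxy/Sxx = -25.233/26.833 = -0.940372
a = ȳ − b·x̄ = 2.067 − (-0.940372)·3.833 = 5.671446
Set a + b·x = 1.1: x = (1.1 − 5.671446) / (-0.940372) = 4.861317

4.861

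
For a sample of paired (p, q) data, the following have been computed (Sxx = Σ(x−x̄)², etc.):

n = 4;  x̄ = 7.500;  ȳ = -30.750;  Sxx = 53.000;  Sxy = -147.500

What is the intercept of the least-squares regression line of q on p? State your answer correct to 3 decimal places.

-9.877

b = Sxy/Sxx = -147.5/53 = -2.783019
a = ȳ − b·x̄ = -30.75 − (-2.783019)·7.5 = -9.877358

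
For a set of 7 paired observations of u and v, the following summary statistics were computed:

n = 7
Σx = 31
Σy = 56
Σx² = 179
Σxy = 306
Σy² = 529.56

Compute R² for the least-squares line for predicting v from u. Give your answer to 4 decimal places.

0.9888

Sxx = Σx² − (Σx)²/n = 179 − 137.285714 = 41.714286
Sxy = Σxy − (Σx)(Σy)/n = 306 − 248 = 58
Syy = Σy² − (Σy)²/n = 529.56 − 448 = 81.56
R² = Sxy²/(Sxx·Syy) = (58)²/(41.714286·81.56) = 0.988767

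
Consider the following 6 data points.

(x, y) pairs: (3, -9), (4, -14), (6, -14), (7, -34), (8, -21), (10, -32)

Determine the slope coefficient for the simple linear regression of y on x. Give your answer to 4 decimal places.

-3.2300

n = 6, Σx = 38, Σy = -124, Σxy = -893, Σx² = 274
Sxx = Σx² − (Σx)²/n = 274 − 240.666667 = 33.333333
Sxy = Σxy − (Σx)(Σy)/n = -893 − (-785.333333) = -107.666667
b = Sxy/Sxx = -107.666667/33.333333 = -3.23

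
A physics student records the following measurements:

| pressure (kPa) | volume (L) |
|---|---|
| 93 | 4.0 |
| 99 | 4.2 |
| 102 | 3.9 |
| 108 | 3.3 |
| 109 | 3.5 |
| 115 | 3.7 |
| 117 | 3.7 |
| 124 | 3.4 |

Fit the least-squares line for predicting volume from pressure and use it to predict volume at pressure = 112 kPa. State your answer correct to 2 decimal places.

n = 8, Σx = 867, Σy = 29.7, Σxy = 3203.5, Σx² = 94689
Sxx = Σx² − (Σx)²/n = 94689 − 93961.125 = 727.875
Sxy = Σxy − (Σx)(Σy)/n = 3203.5 − 3218.7375 = -15.2375
b = Sxy/Sxx = -15.2375/727.875 = -0.020934
a = ȳ − b·x̄ = 3.7125 − (-0.020934)·108.375 = 5.981247
ŷ(112) = a + b·112 = 5.981247 + (-0.020934)·112 = 3.636613

3.64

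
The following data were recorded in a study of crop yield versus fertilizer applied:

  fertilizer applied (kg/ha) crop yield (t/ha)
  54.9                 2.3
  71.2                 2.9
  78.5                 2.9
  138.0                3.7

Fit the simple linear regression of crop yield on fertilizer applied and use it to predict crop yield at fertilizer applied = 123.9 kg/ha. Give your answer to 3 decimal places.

n = 4, Σx = 342.6, Σy = 11.8, Σxy = 1071, Σx² = 33289.7
Sxx = Σx² − (Σx)²/n = 33289.7 − 29343.69 = 3946.01
Sxy = Σxy − (Σx)(Σy)/n = 1071 − 1010.67 = 60.33
b = Sxy/Sxx = 60.33/3946.01 = 0.015289
a = ȳ − b·x̄ = 2.95 − 0.015289·85.65 = 1.640509
ŷ(123.9) = a + b·123.9 = 1.640509 + 0.015289·123.9 = 3.534799

3.535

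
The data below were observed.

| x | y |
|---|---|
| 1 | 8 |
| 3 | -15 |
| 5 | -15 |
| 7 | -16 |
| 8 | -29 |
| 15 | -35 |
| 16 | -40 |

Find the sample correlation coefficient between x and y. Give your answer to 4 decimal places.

n = 7, Σx = 55, Σy = -142, Σxy = -1621, Σx² = 629, Σy² = 4436
Sxx = Σx² − (Σx)²/n = 629 − 432.142857 = 196.857143
Sxy = Σxy − (Σx)(Σy)/n = -1621 − (-1115.714286) = -505.285714
Syy = Σy² − (Σy)²/n = 4436 − 2880.571429 = 1555.428571
r = Sxy/√(Sxx·Syy) = -505.285714/√(306197.224490) = -505.285714/553.350905 = -0.913138

-0.9131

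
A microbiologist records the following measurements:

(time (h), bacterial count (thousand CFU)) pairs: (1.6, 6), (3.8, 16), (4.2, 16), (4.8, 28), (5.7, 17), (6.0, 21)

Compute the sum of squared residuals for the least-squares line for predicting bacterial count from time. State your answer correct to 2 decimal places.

116.38

n = 6, Σx = 26.1, Σy = 104, Σxy = 494.9, Σx² = 126.17, Σy² = 2062
Sxx = Σx² − (Σx)²/n = 126.17 − 113.535 = 12.635
Sxy = Σxy − (Σx)(Σy)/n = 494.9 − 452.4 = 42.5
Syy = Σy² − (Σy)²/n = 2062 − 1802.666667 = 259.333333
b = Sxy/Sxx = 42.5/12.635 = 3.363672
SSE = Syy − b·Sxy = 259.333333 − 3.363672·42.5 = 116.377259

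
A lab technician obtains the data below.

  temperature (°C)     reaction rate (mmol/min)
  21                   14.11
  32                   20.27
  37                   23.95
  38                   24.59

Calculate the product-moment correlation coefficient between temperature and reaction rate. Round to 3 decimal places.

n = 4, Σx = 128, Σy = 82.92, Σxy = 2765.52, Σx² = 4278, Σy² = 1788.2356
Sxx = Σx² − (Σx)²/n = 4278 − 4096 = 182
Sxy = Σxy − (Σx)(Σy)/n = 2765.52 − 2653.44 = 112.08
Syy = Σy² − (Σy)²/n = 1788.2356 − 1718.9316 = 69.304
r = Sxy/√(Sxx·Syy) = 112.08/√(12613.328) = 112.08/112.309074 = 0.997960

0.998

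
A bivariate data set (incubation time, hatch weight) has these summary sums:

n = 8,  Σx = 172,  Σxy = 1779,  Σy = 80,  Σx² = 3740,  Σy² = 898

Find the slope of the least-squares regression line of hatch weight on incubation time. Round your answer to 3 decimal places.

Sxx = Σx² − (Σx)²/n = 3740 − 3698 = 42
Sxy = Σxy − (Σx)(Σy)/n = 1779 − 1720 = 59
b = Sxy/Sxx = 59/42 = 1.404762

1.405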